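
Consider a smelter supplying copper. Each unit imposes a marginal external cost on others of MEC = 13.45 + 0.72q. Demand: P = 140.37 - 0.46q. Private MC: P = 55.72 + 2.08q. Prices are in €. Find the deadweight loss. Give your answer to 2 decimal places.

Market equilibrium (private): 55.72 + 2.08q = 140.37 - 0.46q → q_m = 33.3268.
Social marginal cost = private MC + MEC = 69.17 + 2.80q.
Set SMC = demand: 69.17 + 2.80q = 140.37 - 0.46q → q* = 21.8405.
The loss is the area between SMC and demand from q* to q_m; with linear curves that's a triangle of height MEC(q_m).
DWL = ½ × 11.4863 × 37.4453 = 215.0540.

DWL = €215.05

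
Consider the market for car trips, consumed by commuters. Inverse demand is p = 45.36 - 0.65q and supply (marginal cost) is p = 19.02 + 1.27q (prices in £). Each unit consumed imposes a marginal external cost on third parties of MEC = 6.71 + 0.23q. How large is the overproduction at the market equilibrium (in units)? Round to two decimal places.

4.59 units

Market equilibrium (private): 19.02 + 1.27q = 45.36 - 0.65q → q_m = 13.7188.
Social marginal benefit = demand − MEC = 38.65 - 0.88q.
Set SMB = MC: 38.65 - 0.88q = 19.02 + 1.27q → q* = 9.1302.
Gap = |13.7188 − 9.1302| = 4.5886.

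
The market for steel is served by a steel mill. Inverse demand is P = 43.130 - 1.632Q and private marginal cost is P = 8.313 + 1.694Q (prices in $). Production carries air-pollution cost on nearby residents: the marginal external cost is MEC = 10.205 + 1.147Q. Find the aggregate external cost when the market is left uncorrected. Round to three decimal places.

Market equilibrium (private): 8.313 + 1.694Q = 43.130 - 1.632Q → Q_m = 10.4681.
Total external cost = ∫₀^{Q_m} (10.205 + 1.147Q) dQ = 10.205×10.4681 + ½×1.147×10.4681² = 169.6717.

$169.672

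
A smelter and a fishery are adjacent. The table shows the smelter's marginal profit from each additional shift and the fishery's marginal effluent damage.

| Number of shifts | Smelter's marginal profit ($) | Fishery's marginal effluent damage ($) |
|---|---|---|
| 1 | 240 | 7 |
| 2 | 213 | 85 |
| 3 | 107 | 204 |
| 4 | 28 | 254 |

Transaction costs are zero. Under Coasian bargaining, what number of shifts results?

2

Bargaining reaches the level where marginal profit last exceeds marginal effluent damage.
That holds through level 2 (213 ≥ 85) but not at 3 (107 < 204).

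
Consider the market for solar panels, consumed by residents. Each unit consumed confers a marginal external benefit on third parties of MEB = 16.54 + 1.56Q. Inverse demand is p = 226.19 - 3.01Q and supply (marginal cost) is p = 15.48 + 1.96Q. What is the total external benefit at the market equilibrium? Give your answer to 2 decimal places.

2103.25

Market equilibrium (private): 15.48 + 1.96Q = 226.19 - 3.01Q → Q_m = 42.3964.
Total external benefit = ∫₀^{Q_m} (16.54 + 1.56Q) dQ = 16.54×42.3964 + ½×1.56×42.3964² = 2103.2511.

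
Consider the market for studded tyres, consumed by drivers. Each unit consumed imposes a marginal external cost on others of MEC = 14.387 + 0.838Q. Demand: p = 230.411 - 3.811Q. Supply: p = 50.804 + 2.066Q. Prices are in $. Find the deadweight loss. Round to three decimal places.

Market equilibrium (private): 50.804 + 2.066Q = 230.411 - 3.811Q → Q_m = 30.5610.
Social marginal benefit = demand − MEC = 216.024 - 4.649Q.
Set SMB = MC: 216.024 - 4.649Q = 50.804 + 2.066Q → Q* = 24.6046.
The loss is the area between SMB and MC from Q* to Q_m; with linear curves that's a triangle of height MEC(Q_m).
DWL = ½ × 5.9564 × 39.9971 = 119.1194.

DWL = $119.119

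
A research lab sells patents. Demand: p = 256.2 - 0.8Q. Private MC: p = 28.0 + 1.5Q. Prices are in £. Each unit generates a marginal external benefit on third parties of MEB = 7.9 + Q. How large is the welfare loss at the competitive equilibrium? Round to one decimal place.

DWL = £4413.1

Market equilibrium (private): 28.0 + 1.5Q = 256.2 - 0.8Q → Q_m = 99.2174.
Social marginal cost = private MC − MEB = 20.1 + 0.5Q.
Set SMC = demand: 20.1 + 0.5Q = 256.2 - 0.8Q → Q* = 181.6154.
The welfare-loss triangle has base |Q_m − Q*| and height MEB(Q_m) (the vertical gap between SMC and demand is zero at Q* and MEB at Q_m).
DWL = ½ × 82.3980 × 107.1174 = 4413.1298.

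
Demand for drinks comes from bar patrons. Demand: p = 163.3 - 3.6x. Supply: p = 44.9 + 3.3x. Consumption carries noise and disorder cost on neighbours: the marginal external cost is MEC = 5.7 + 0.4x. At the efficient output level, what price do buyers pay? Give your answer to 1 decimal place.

Social marginal benefit = demand − MEC = 157.6 - 4.0x.
Set SMB = MC: 157.6 - 4.0x = 44.9 + 3.3x → x* = 15.4384.
Consumer price on the demand curve at x*: 163.3 − 3.6×15.4384 = 107.7218.

P = 107.7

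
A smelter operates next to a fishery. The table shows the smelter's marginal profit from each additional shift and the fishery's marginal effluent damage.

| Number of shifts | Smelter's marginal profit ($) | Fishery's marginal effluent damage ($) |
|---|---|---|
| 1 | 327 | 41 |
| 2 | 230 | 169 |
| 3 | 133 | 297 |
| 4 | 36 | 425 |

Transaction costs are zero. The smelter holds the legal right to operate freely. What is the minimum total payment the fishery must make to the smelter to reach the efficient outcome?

$169

Left alone the smelter would choose level 4 (marginal profit stays positive).
Efficient level: k* = 2 (marginal profit ≥ marginal effluent damage through 2).
The fishery must at least cover the smelter's forgone profit from cutting 4→2: 133 + 36 = 169.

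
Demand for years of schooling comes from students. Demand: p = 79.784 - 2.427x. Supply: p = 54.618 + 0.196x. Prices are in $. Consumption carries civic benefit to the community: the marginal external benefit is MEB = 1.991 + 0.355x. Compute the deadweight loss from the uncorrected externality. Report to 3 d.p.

DWL = $6.421

Market equilibrium (private): 54.618 + 0.196x = 79.784 - 2.427x → x_m = 9.5944.
Social marginal benefit = demand + MEB = 81.775 - 2.072x.
Set SMB = MC: 81.775 - 2.072x = 54.618 + 0.196x → x* = 11.9740.
The welfare-loss triangle has base |x_m − x*| and height MEB(x_m) (the vertical gap between SMB and MC is zero at x* and MEB at x_m).
DWL = ½ × 2.3796 × 5.3970 = 6.4214.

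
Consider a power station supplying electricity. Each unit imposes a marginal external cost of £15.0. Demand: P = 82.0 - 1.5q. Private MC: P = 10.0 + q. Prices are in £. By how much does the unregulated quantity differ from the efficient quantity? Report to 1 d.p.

6.0 units

Market equilibrium (private): 10.0 + q = 82.0 - 1.5q → q_m = 28.8000.
Social marginal cost = private MC + MEC = 25.0 + q.
Set SMC = demand: 25.0 + q = 82.0 - 1.5q → q* = 22.8000.
Gap = |28.8000 − 22.8000| = 6.0000.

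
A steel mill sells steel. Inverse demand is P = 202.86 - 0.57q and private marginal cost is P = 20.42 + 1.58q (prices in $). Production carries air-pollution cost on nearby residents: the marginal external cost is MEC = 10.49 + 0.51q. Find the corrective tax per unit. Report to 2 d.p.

Social marginal cost = private MC + MEC = 30.91 + 2.09q.
Set SMC = demand: 30.91 + 2.09q = 202.86 - 0.57q → q* = 64.6429.
The Pigouvian tax equals MEC at q*: 10.49 + 0.51×64.6429 = 43.4579.

tax = $43.46 per unit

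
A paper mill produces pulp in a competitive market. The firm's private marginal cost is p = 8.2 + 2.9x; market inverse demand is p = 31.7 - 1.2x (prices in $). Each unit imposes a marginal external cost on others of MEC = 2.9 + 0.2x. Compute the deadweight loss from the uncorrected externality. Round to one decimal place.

Market equilibrium (private): 8.2 + 2.9x = 31.7 - 1.2x → x_m = 5.7317.
Social marginal cost = private MC + MEC = 11.1 + 3.1x.
Set SMC = demand: 11.1 + 3.1x = 31.7 - 1.2x → x* = 4.7907.
Between x* and x_m the wedge SMC − demand runs linearly from 0 to MEC(x_m), so the loss is a triangle.
DWL = ½ × 0.9410 × 4.0463 = 1.9038.

DWL = $1.9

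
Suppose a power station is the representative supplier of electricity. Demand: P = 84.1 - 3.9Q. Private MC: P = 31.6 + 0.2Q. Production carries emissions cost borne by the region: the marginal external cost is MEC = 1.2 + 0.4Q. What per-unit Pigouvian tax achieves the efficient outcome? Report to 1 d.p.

Social marginal cost = private MC + MEC = 32.8 + 0.6Q.
Set SMC = demand: 32.8 + 0.6Q = 84.1 - 3.9Q → Q* = 11.4000.
The Pigouvian tax equals MEC at Q*: 1.2 + 0.4×11.4000 = 5.7600.

tax = 5.8 per unit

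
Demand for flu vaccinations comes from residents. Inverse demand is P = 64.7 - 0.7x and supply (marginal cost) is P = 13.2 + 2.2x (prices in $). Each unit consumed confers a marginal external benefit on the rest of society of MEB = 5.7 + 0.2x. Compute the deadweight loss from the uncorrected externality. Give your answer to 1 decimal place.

DWL = $15.9

Market equilibrium (private): 13.2 + 2.2x = 64.7 - 0.7x → x_m = 17.7586.
Social marginal benefit = demand + MEB = 70.4 - 0.5x.
Set SMB = MC: 70.4 - 0.5x = 13.2 + 2.2x → x* = 21.1852.
Between x* and x_m the wedge SMB − MC runs linearly from 0 to MEB(x_m), so the loss is a triangle.
DWL = ½ × 3.4266 × 9.2517 = 15.8509.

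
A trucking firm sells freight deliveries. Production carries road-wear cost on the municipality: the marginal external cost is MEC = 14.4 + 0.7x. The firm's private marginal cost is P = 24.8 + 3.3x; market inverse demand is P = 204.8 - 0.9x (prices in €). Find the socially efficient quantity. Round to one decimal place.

x* = 33.8

Social marginal cost = private MC + MEC = 39.2 + 4.0x.
Set SMC = demand: 39.2 + 4.0x = 204.8 - 0.9x → x* = 33.7959.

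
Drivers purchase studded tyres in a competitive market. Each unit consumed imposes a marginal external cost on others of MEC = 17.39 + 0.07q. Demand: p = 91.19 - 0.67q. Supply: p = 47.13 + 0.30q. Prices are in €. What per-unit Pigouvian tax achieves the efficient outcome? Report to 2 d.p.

Social marginal benefit = demand − MEC = 73.80 - 0.74q.
Set SMB = MC: 73.80 - 0.74q = 47.13 + 0.30q → q* = 25.6442.
The Pigouvian tax equals MEC at q*: 17.39 + 0.07×25.6442 = 19.1851.

tax = €19.19 per unit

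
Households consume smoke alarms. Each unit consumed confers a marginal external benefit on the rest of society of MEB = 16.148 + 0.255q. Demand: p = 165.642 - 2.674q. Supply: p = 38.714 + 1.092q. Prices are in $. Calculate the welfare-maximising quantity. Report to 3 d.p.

q* = 40.751

Social marginal benefit = demand + MEB = 181.790 - 2.419q.
Set SMB = MC: 181.790 - 2.419q = 38.714 + 1.092q → q* = 40.7508.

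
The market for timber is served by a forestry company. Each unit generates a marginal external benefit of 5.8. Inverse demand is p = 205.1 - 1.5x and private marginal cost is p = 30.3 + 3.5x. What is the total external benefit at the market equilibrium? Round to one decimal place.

202.8

Market equilibrium (private): 30.3 + 3.5x = 205.1 - 1.5x → x_m = 34.9600.
Total external benefit = MEB × x_m = 5.8 × 34.9600 = 202.7680.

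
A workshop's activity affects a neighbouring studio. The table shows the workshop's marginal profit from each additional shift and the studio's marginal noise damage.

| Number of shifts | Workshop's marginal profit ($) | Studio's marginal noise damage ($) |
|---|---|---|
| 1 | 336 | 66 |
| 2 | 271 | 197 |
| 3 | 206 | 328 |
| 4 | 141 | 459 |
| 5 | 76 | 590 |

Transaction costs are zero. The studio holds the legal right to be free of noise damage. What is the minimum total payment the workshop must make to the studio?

Efficient level: marginal profit ≥ marginal noise damage through level 2, so k* = 2.
With the studio holding the right, the workshop must at least compensate total damage at k*: 66 + 197 = 263.

$263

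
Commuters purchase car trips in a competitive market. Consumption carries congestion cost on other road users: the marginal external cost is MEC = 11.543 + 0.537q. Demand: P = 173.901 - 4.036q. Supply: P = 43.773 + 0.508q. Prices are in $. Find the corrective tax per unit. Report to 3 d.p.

Social marginal benefit = demand − MEC = 162.358 - 4.573q.
Set SMB = MC: 162.358 - 4.573q = 43.773 + 0.508q → q* = 23.3389.
The Pigouvian tax equals MEC at q*: 11.543 + 0.537×23.3389 = 24.0760.

tax = $24.076 per unit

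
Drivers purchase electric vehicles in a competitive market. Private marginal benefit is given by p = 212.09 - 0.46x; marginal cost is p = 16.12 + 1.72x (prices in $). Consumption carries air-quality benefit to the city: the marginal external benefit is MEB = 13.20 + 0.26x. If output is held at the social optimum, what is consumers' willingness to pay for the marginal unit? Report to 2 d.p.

Social marginal benefit = demand + MEB = 225.29 - 0.20x.
Set SMB = MC: 225.29 - 0.20x = 16.12 + 1.72x → x* = 108.9427.
Consumer price on the demand curve at x*: 212.09 − 0.46×108.9427 = 161.9764.

P = $161.98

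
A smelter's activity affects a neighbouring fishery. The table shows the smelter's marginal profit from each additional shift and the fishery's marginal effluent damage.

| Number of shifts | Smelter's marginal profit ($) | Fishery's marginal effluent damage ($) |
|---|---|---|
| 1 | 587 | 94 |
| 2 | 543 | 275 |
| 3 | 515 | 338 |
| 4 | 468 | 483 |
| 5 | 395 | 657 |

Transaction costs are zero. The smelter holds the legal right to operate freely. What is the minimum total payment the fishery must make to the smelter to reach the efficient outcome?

Left alone the smelter would choose level 5 (marginal profit stays positive).
Efficient level: k* = 3 (marginal profit ≥ marginal effluent damage through 3).
The fishery must at least cover the smelter's forgone profit from cutting 5→3: 468 + 395 = 863.

$863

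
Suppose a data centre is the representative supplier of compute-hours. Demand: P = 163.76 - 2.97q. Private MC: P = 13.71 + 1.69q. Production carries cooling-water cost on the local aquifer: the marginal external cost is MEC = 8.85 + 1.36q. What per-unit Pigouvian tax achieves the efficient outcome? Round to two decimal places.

tax = 40.75 per unit

Social marginal cost = private MC + MEC = 22.56 + 3.05q.
Set SMC = demand: 22.56 + 3.05q = 163.76 - 2.97q → q* = 23.4551.
The Pigouvian tax equals MEC at q*: 8.85 + 1.36×23.4551 = 40.7489.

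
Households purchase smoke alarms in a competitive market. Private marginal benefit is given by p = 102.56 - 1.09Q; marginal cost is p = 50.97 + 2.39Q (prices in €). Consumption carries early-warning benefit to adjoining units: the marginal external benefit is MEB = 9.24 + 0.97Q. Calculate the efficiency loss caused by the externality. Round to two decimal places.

Market equilibrium (private): 50.97 + 2.39Q = 102.56 - 1.09Q → Q_m = 14.8247.
Social marginal benefit = demand + MEB = 111.80 - 0.12Q.
Set SMB = MC: 111.80 - 0.12Q = 50.97 + 2.39Q → Q* = 24.2351.
Height of the DWL triangle at Q_m is SMB(Q_m) − MC(Q_m) = MEB(Q_m) = 23.6200.
DWL = ½ × 9.4104 × 23.6200 = 111.1368.

DWL = €111.14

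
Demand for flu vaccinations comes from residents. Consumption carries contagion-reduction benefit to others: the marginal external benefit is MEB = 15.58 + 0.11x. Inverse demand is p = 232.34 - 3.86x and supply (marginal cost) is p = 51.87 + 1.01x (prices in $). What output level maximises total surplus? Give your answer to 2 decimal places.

Social marginal benefit = demand + MEB = 247.92 - 3.75x.
Set SMB = MC: 247.92 - 3.75x = 51.87 + 1.01x → x* = 41.1870.

x* = 41.19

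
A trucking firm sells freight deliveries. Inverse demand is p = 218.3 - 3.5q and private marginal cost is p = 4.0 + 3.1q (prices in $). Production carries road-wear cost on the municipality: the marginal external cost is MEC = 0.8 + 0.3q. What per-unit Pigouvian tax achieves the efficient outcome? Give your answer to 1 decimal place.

Social marginal cost = private MC + MEC = 4.8 + 3.4q.
Set SMC = demand: 4.8 + 3.4q = 218.3 - 3.5q → q* = 30.9420.
The Pigouvian tax equals MEC at q*: 0.8 + 0.3×30.9420 = 10.0826.

tax = $10.1 per unit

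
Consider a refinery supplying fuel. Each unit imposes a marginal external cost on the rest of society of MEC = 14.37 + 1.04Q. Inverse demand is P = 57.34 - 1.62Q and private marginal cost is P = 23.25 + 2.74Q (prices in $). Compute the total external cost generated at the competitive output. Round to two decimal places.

Market equilibrium (private): 23.25 + 2.74Q = 57.34 - 1.62Q → Q_m = 7.8188.
Total external cost = ∫₀^{Q_m} (14.37 + 1.04Q) dQ = 14.37×7.8188 + ½×1.04×7.8188² = 144.1456.

$144.15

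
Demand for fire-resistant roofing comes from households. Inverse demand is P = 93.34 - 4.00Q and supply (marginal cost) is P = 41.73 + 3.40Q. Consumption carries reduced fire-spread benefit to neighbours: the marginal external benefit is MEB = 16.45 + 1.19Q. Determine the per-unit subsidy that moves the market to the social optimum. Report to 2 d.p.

Social marginal benefit = demand + MEB = 109.79 - 2.81Q.
Set SMB = MC: 109.79 - 2.81Q = 41.73 + 3.40Q → Q* = 10.9597.
The Pigouvian subsidy equals MEB at Q*: 16.45 + 1.19×10.9597 = 29.4920.

subsidy = 29.49 per unit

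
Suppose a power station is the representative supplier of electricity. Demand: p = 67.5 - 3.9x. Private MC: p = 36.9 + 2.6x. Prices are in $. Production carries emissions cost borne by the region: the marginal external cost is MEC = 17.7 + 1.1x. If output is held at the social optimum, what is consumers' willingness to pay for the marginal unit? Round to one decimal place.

Social marginal cost = private MC + MEC = 54.6 + 3.7x.
Set SMC = demand: 54.6 + 3.7x = 67.5 - 3.9x → x* = 1.6974.
Consumer price on the demand curve at x*: 67.5 − 3.9×1.6974 = 60.8801.

P = $60.9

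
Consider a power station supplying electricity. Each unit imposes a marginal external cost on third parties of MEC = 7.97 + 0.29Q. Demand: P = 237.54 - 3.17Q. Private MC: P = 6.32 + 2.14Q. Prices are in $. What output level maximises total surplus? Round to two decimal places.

Social marginal cost = private MC + MEC = 14.29 + 2.43Q.
Set SMC = demand: 14.29 + 2.43Q = 237.54 - 3.17Q → Q* = 39.8661.

Q* = 39.87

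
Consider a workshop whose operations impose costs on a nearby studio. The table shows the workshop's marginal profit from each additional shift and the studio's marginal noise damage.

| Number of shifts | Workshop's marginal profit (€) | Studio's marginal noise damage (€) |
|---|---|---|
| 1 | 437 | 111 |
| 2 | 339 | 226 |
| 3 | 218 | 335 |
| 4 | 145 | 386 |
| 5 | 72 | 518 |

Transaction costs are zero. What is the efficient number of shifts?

Bargaining reaches the level where marginal profit last exceeds marginal noise damage.
That holds through level 2 (339 ≥ 226) but not at 3 (218 < 335).

2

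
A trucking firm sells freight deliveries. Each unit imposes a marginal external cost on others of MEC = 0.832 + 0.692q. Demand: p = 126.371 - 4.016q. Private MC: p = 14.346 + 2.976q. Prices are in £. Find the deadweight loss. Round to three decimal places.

Market equilibrium (private): 14.346 + 2.976q = 126.371 - 4.016q → q_m = 16.0219.
Social marginal cost = private MC + MEC = 15.178 + 3.668q.
Set SMC = demand: 15.178 + 3.668q = 126.371 - 4.016q → q* = 14.4707.
The welfare-loss triangle has base |q_m − q*| and height MEC(q_m) (the vertical gap between SMC and demand is zero at q* and MEC at q_m).
DWL = ½ × 1.5512 × 11.9191 = 9.2445.

DWL = £9.244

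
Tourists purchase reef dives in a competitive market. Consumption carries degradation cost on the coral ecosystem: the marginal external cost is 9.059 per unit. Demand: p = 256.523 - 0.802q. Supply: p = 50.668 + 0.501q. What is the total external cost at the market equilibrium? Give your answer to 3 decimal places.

1431.190

Market equilibrium (private): 50.668 + 0.501q = 256.523 - 0.802q → q_m = 157.9854.
Total external cost = MEC × q_m = 9.059 × 157.9854 = 1431.1897.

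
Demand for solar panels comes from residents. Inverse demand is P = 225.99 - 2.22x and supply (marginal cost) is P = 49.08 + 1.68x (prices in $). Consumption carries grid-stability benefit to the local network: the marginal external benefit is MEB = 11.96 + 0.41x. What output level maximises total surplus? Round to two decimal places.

Social marginal benefit = demand + MEB = 237.95 - 1.81x.
Set SMB = MC: 237.95 - 1.81x = 49.08 + 1.68x → x* = 54.1175.

x* = 54.12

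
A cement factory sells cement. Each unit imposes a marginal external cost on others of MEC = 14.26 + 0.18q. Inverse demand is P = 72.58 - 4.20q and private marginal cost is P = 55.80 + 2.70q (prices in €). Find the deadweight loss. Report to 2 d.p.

Market equilibrium (private): 55.80 + 2.70q = 72.58 - 4.20q → q_m = 2.4319.
Social marginal cost = private MC + MEC = 70.06 + 2.88q.
Set SMC = demand: 70.06 + 2.88q = 72.58 - 4.20q → q* = 0.3559.
Height of the DWL triangle at q_m is SMC(q_m) − demand(q_m) = MEC(q_m) = 14.6977.
DWL = ½ × 2.0760 × 14.6977 = 15.2562.

DWL = €15.26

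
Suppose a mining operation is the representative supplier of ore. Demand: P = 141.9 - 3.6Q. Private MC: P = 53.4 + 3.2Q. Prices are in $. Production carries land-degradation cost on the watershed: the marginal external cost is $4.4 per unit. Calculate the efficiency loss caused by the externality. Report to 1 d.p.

Market equilibrium (private): 53.4 + 3.2Q = 141.9 - 3.6Q → Q_m = 13.0147.
Social marginal cost = private MC + MEC = 57.8 + 3.2Q.
Set SMC = demand: 57.8 + 3.2Q = 141.9 - 3.6Q → Q* = 12.3676.
Between Q* and Q_m the wedge SMC − demand runs linearly from 0 to MEC(Q_m), so the loss is a triangle.
DWL = ½ × 0.6471 × 4.4000 = 1.4236.

DWL = $1.4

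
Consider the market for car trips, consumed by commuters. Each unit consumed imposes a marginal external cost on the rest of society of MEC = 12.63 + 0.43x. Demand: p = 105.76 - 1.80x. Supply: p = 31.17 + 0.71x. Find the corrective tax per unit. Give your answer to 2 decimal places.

tax = 21.69 per unit

Social marginal benefit = demand − MEC = 93.13 - 2.23x.
Set SMB = MC: 93.13 - 2.23x = 31.17 + 0.71x → x* = 21.0748.
The Pigouvian tax equals MEC at x*: 12.63 + 0.43×21.0748 = 21.6922.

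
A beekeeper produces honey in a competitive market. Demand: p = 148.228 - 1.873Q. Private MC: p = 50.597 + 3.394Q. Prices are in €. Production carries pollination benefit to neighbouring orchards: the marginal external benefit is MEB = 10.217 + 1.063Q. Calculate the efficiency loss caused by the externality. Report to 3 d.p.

DWL = €106.479

Market equilibrium (private): 50.597 + 3.394Q = 148.228 - 1.873Q → Q_m = 18.5364.
Social marginal cost = private MC − MEB = 40.380 + 2.331Q.
Set SMC = demand: 40.380 + 2.331Q = 148.228 - 1.873Q → Q* = 25.6537.
Height of the DWL triangle at Q_m is demand(Q_m) − SMC(Q_m) = MEB(Q_m) = 29.9211.
DWL = ½ × 7.1173 × 29.9211 = 106.4787.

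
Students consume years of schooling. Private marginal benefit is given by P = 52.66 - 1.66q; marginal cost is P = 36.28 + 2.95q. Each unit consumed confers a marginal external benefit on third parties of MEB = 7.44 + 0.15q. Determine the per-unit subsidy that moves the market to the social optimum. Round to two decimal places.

subsidy = 8.24 per unit

Social marginal benefit = demand + MEB = 60.10 - 1.51q.
Set SMB = MC: 60.10 - 1.51q = 36.28 + 2.95q → q* = 5.3408.
The Pigouvian subsidy equals MEB at q*: 7.44 + 0.15×5.3408 = 8.2411.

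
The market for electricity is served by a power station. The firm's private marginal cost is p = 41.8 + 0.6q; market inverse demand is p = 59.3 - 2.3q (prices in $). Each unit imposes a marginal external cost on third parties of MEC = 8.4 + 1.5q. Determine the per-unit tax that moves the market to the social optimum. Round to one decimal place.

tax = $11.5 per unit

Social marginal cost = private MC + MEC = 50.2 + 2.1q.
Set SMC = demand: 50.2 + 2.1q = 59.3 - 2.3q → q* = 2.0682.
The Pigouvian tax equals MEC at q*: 8.4 + 1.5×2.0682 = 11.5023.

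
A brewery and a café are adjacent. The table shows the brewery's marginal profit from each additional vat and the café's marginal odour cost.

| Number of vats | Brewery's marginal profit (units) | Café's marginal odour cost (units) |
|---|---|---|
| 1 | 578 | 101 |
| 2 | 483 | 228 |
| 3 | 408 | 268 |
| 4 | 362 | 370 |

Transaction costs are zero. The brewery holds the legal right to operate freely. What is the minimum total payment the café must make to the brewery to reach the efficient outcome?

Left alone the brewery would choose level 4 (marginal profit stays positive).
Efficient level: k* = 3 (marginal profit ≥ marginal odour cost through 3).
The café must at least cover the brewery's forgone profit from cutting 4→3: 362 = 362.

362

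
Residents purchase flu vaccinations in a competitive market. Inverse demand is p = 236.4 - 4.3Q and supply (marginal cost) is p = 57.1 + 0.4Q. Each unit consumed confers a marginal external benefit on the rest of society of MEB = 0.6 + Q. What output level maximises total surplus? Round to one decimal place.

Q* = 48.6

Social marginal benefit = demand + MEB = 237.0 - 3.3Q.
Set SMB = MC: 237.0 - 3.3Q = 57.1 + 0.4Q → Q* = 48.6216.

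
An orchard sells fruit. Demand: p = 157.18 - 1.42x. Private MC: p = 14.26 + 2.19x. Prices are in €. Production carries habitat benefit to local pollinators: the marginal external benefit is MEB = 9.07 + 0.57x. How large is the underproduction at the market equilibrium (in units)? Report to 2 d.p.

Market equilibrium (private): 14.26 + 2.19x = 157.18 - 1.42x → x_m = 39.5900.
Social marginal cost = private MC − MEB = 5.19 + 1.62x.
Set SMC = demand: 5.19 + 1.62x = 157.18 - 1.42x → x* = 49.9967.
Gap = |39.5900 − 49.9967| = 10.4067.

10.41 units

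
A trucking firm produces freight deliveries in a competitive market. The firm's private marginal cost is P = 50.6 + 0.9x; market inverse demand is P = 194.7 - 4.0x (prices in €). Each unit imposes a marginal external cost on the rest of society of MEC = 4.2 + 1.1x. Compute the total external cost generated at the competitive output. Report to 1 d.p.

Market equilibrium (private): 50.6 + 0.9x = 194.7 - 4.0x → x_m = 29.4082.
Total external cost = ∫₀^{x_m} (4.2 + 1.1x) dx = 4.2×29.4082 + ½×1.1×29.4082² = 599.1777.

€599.2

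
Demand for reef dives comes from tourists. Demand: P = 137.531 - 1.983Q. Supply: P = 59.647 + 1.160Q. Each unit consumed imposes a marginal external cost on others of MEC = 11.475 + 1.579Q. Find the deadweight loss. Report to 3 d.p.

Market equilibrium (private): 59.647 + 1.160Q = 137.531 - 1.983Q → Q_m = 24.7801.
Social marginal benefit = demand − MEC = 126.056 - 3.562Q.
Set SMB = MC: 126.056 - 3.562Q = 59.647 + 1.160Q → Q* = 14.0637.
Height of the DWL triangle at Q_m is MC(Q_m) − SMB(Q_m) = MEC(Q_m) = 50.6029.
DWL = ½ × 10.7164 × 50.6029 = 271.1405.

DWL = 271.140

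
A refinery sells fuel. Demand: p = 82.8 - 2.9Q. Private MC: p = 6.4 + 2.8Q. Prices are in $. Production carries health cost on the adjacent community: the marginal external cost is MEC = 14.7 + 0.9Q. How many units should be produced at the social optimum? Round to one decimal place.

Q* = 9.3

Social marginal cost = private MC + MEC = 21.1 + 3.7Q.
Set SMC = demand: 21.1 + 3.7Q = 82.8 - 2.9Q → Q* = 9.3485.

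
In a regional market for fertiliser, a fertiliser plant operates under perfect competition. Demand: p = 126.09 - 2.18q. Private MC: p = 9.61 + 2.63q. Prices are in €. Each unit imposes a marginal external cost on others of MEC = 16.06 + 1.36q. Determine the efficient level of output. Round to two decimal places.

q* = 16.28

Social marginal cost = private MC + MEC = 25.67 + 3.99q.
Set SMC = demand: 25.67 + 3.99q = 126.09 - 2.18q → q* = 16.2755.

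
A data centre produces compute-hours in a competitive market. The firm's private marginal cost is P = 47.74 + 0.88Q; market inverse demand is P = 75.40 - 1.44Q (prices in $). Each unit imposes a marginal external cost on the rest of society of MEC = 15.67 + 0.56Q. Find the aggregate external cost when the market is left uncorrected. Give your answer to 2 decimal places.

Market equilibrium (private): 47.74 + 0.88Q = 75.40 - 1.44Q → Q_m = 11.9224.
Total external cost = ∫₀^{Q_m} (15.67 + 0.56Q) dQ = 15.67×11.9224 + ½×0.56×11.9224² = 226.6242.

$226.62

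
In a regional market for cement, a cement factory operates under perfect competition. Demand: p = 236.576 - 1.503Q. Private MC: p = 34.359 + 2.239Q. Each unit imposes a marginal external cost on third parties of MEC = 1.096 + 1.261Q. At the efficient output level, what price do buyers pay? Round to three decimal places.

Social marginal cost = private MC + MEC = 35.455 + 3.500Q.
Set SMC = demand: 35.455 + 3.500Q = 236.576 - 1.503Q → Q* = 40.2001.
Consumer price on the demand curve at Q*: 236.576 − 1.503×40.2001 = 176.1552.

P = 176.155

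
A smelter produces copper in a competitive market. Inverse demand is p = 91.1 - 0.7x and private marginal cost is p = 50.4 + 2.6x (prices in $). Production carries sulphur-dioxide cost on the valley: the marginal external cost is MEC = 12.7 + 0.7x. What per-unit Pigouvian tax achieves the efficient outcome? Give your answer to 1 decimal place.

Social marginal cost = private MC + MEC = 63.1 + 3.3x.
Set SMC = demand: 63.1 + 3.3x = 91.1 - 0.7x → x* = 7.0000.
The Pigouvian tax equals MEC at x*: 12.7 + 0.7×7.0000 = 17.6000.

tax = $17.6 per unit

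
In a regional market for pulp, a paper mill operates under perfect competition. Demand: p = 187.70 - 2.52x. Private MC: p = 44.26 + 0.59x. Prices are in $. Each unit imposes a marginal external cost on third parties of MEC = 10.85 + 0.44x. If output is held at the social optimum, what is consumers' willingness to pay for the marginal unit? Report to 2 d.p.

P = $93.58

Social marginal cost = private MC + MEC = 55.11 + 1.03x.
Set SMC = demand: 55.11 + 1.03x = 187.70 - 2.52x → x* = 37.3493.
Consumer price on the demand curve at x*: 187.70 − 2.52×37.3493 = 93.5798.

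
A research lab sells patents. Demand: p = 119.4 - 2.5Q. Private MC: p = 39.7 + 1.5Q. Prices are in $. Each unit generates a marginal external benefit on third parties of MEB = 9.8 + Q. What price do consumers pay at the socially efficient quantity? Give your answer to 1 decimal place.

P = $44.8

Social marginal cost = private MC − MEB = 29.9 + 0.5Q.
Set SMC = demand: 29.9 + 0.5Q = 119.4 - 2.5Q → Q* = 29.8333.
Consumer price on the demand curve at Q*: 119.4 − 2.5×29.8333 = 44.8168.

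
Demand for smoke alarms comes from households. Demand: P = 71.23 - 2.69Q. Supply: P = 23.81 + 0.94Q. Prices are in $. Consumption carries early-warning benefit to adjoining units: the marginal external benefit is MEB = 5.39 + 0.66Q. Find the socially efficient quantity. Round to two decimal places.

Social marginal benefit = demand + MEB = 76.62 - 2.03Q.
Set SMB = MC: 76.62 - 2.03Q = 23.81 + 0.94Q → Q* = 17.7811.

Q* = 17.78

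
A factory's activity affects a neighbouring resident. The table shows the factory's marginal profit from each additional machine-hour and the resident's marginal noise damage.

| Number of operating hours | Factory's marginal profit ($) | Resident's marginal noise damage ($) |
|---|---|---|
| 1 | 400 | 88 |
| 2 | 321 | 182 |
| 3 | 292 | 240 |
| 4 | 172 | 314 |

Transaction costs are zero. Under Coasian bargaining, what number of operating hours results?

3

Bargaining reaches the level where marginal profit last exceeds marginal noise damage.
That holds through level 3 (292 ≥ 240) but not at 4 (172 < 314).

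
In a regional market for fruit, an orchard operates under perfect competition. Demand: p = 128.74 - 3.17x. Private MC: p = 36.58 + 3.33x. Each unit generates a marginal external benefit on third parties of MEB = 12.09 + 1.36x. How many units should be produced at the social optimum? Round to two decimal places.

Social marginal cost = private MC − MEB = 24.49 + 1.97x.
Set SMC = demand: 24.49 + 1.97x = 128.74 - 3.17x → x* = 20.2821.

x* = 20.28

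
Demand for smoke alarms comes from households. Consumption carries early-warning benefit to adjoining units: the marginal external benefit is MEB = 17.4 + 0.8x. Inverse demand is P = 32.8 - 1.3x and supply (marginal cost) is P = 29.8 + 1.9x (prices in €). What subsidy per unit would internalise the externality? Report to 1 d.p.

subsidy = €24.2 per unit

Social marginal benefit = demand + MEB = 50.2 - 0.5x.
Set SMB = MC: 50.2 - 0.5x = 29.8 + 1.9x → x* = 8.5000.
The Pigouvian subsidy equals MEB at x*: 17.4 + 0.8×8.5000 = 24.2000.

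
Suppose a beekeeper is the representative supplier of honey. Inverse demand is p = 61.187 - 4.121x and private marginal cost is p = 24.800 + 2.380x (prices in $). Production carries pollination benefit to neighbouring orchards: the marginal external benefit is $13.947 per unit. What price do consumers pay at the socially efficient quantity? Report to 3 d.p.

P = $29.280

Social marginal cost = private MC − MEB = 10.853 + 2.380x.
Set SMC = demand: 10.853 + 2.380x = 61.187 - 4.121x → x* = 7.7425.
Consumer price on the demand curve at x*: 61.187 − 4.121×7.7425 = 29.2802.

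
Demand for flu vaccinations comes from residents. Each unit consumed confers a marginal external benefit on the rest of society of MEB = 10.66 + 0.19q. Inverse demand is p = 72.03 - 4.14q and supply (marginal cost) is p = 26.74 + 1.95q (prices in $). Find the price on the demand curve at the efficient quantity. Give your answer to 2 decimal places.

P = $32.77

Social marginal benefit = demand + MEB = 82.69 - 3.95q.
Set SMB = MC: 82.69 - 3.95q = 26.74 + 1.95q → q* = 9.4831.
Consumer price on the demand curve at q*: 72.03 − 4.14×9.4831 = 32.7700.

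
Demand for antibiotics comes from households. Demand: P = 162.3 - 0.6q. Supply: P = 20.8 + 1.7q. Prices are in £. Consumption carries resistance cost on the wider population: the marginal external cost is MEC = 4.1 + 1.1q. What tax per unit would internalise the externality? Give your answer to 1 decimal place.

tax = £48.6 per unit

Social marginal benefit = demand − MEC = 158.2 - 1.7q.
Set SMB = MC: 158.2 - 1.7q = 20.8 + 1.7q → q* = 40.4118.
The Pigouvian tax equals MEC at q*: 4.1 + 1.1×40.4118 = 48.5530.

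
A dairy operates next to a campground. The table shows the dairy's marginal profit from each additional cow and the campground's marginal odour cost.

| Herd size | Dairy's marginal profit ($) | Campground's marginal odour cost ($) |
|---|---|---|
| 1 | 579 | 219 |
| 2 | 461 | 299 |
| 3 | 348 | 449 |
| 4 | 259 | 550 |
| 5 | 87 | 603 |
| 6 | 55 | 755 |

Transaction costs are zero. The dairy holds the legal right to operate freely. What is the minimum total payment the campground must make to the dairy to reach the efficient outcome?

$749

Left alone the dairy would choose level 6 (marginal profit stays positive).
Efficient level: k* = 2 (marginal profit ≥ marginal odour cost through 2).
The campground must at least cover the dairy's forgone profit from cutting 6→2: 348 + 259 + 87 + 55 = 749.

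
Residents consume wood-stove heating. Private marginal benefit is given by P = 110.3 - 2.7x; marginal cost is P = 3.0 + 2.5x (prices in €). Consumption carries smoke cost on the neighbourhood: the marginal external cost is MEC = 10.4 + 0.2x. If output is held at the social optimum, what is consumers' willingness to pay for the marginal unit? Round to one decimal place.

Social marginal benefit = demand − MEC = 99.9 - 2.9x.
Set SMB = MC: 99.9 - 2.9x = 3.0 + 2.5x → x* = 17.9444.
Consumer price on the demand curve at x*: 110.3 − 2.7×17.9444 = 61.8501.

P = €61.9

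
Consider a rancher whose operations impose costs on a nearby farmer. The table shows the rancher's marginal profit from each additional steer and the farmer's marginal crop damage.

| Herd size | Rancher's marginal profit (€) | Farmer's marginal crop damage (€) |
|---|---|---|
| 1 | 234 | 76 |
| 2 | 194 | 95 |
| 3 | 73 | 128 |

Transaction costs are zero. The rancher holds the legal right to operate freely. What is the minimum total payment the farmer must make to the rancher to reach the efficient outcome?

Left alone the rancher would choose level 3 (marginal profit stays positive).
Efficient level: k* = 2 (marginal profit ≥ marginal crop damage through 2).
The farmer must at least cover the rancher's forgone profit from cutting 3→2: 73 = 73.

€73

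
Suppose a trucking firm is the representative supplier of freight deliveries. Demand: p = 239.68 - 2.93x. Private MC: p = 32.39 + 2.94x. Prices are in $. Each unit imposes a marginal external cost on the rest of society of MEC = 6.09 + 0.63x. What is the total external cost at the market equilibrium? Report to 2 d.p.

Market equilibrium (private): 32.39 + 2.94x = 239.68 - 2.93x → x_m = 35.3135.
Total external cost = ∫₀^{x_m} (6.09 + 0.63x) dx = 6.09×35.3135 + ½×0.63×35.3135² = 607.8778.

$607.88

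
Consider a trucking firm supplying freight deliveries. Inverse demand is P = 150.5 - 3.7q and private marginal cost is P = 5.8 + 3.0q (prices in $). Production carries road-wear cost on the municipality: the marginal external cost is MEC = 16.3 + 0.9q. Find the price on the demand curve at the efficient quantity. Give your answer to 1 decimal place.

P = $88.0

Social marginal cost = private MC + MEC = 22.1 + 3.9q.
Set SMC = demand: 22.1 + 3.9q = 150.5 - 3.7q → q* = 16.8947.
Consumer price on the demand curve at q*: 150.5 − 3.7×16.8947 = 87.9896.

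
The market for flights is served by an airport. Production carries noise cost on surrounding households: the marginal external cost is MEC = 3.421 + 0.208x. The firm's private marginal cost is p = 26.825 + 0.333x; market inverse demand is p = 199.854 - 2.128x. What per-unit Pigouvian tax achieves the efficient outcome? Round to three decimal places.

Social marginal cost = private MC + MEC = 30.246 + 0.541x.
Set SMC = demand: 30.246 + 0.541x = 199.854 - 2.128x → x* = 63.5474.
The Pigouvian tax equals MEC at x*: 3.421 + 0.208×63.5474 = 16.6389.

tax = 16.639 per unit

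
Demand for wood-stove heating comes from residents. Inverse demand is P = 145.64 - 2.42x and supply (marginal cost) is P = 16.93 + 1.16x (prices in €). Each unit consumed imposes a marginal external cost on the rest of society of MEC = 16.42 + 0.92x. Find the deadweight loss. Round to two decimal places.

DWL = €272.21

Market equilibrium (private): 16.93 + 1.16x = 145.64 - 2.42x → x_m = 35.9525.
Social marginal benefit = demand − MEC = 129.22 - 3.34x.
Set SMB = MC: 129.22 - 3.34x = 16.93 + 1.16x → x* = 24.9533.
The loss is the area between SMB and MC from x* to x_m; with linear curves that's a triangle of height MEC(x_m).
DWL = ½ × 10.9992 × 49.4963 = 272.2099.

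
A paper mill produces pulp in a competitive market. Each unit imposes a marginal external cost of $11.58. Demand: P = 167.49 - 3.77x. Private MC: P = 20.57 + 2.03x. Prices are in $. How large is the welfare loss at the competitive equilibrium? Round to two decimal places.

Market equilibrium (private): 20.57 + 2.03x = 167.49 - 3.77x → x_m = 25.3310.
Social marginal cost = private MC + MEC = 32.15 + 2.03x.
Set SMC = demand: 32.15 + 2.03x = 167.49 - 3.77x → x* = 23.3345.
The welfare-loss triangle has base |x_m − x*| and height MEC(x_m) (the vertical gap between SMC and demand is zero at x* and MEC at x_m).
DWL = ½ × 1.9965 × 11.5800 = 11.5597.

DWL = $11.56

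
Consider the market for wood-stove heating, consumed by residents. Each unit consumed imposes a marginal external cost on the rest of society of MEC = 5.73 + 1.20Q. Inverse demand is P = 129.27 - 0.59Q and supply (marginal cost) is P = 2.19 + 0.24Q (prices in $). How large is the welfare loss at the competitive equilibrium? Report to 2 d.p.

Market equilibrium (private): 2.19 + 0.24Q = 129.27 - 0.59Q → Q_m = 153.1084.
Social marginal benefit = demand − MEC = 123.54 - 1.79Q.
Set SMB = MC: 123.54 - 1.79Q = 2.19 + 0.24Q → Q* = 59.7783.
The welfare-loss triangle has base |Q_m − Q*| and height MEC(Q_m) (the vertical gap between SMB and MC is zero at Q* and MEC at Q_m).
DWL = ½ × 93.3301 × 189.4601 = 8841.1650.

DWL = $8841.17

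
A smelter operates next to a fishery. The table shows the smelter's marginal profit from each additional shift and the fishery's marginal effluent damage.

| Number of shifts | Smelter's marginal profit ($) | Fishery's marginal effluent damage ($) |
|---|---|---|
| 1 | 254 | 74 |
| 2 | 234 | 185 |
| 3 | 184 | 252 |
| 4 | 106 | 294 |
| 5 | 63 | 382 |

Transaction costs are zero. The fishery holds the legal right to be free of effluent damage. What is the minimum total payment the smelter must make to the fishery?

Efficient level: marginal profit ≥ marginal effluent damage through level 2, so k* = 2.
With the fishery holding the right, the smelter must at least compensate total damage at k*: 74 + 185 = 259.

$259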